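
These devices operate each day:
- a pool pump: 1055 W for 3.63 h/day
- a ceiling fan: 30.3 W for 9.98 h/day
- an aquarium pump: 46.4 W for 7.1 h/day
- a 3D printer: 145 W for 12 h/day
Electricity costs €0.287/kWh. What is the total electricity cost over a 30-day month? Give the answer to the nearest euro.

€53

pool pump: 1055 W × 3.63 h × 30 d = 114,890 Wh = 114.9 kWh
ceiling fan: 30.3 W × 9.98 h × 30 d = 9,072 Wh = 9.072 kWh
aquarium pump: 46.4 W × 7.1 h × 30 d = 9,883 Wh = 9.883 kWh
3D printer: 145 W × 12 h × 30 d = 52,200 Wh = 52.2 kWh
Total energy = 114.9 + 9.072 + 9.883 + 52.2 = 186 kWh
Cost = 186 kWh × €0.287 = €53.39 ≈ €53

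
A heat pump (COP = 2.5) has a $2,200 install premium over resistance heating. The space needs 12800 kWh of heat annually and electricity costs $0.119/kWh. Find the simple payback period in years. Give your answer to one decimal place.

Resistance: 12800 kWh × $0.119 = $1,523.20/yr
Heat pump: 12800 / 2.5 = 5120 kWh in → × $0.119 = $609.28/yr
Annual savings = $913.92
Payback = $2,200 / $913.92 = 2.41 years

2.4 years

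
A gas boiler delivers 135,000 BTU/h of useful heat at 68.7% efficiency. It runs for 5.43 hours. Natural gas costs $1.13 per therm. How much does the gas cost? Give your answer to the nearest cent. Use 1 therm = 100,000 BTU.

$12.06

Heat delivered = 135,000 BTU/h × 5.43 h = 733,050 BTU
Gas input = 733,050 / 0.687 = 1,067,031 BTU
= 1,067,031 / 100,000 = 10.67 therm
Cost = 10.67 × $1.13/therm = $12.06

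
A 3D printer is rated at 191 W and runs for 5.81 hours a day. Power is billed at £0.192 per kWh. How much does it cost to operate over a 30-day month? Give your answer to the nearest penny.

£6.39

Energy = 191 W × 5.81 h/day × 30 days = 33,291 Wh = 33.29 kWh
Cost = 33.29 kWh × £0.192/kWh = £6.39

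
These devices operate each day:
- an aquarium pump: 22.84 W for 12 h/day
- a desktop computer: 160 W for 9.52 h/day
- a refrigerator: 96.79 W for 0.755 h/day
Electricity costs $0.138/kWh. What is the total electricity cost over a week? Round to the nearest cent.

$1.81

aquarium pump: 22.84 W × 12 h × 7 d = 1,919 Wh = 1.919 kWh
desktop computer: 160 W × 9.52 h × 7 d = 10,662 Wh = 10.66 kWh
refrigerator: 96.79 W × 0.755 h × 7 d = 512 Wh = 0.5115 kWh
Total energy = 1.919 + 10.66 + 0.5115 = 13.09 kWh
Cost = 13.09 kWh × $0.138 = $1.81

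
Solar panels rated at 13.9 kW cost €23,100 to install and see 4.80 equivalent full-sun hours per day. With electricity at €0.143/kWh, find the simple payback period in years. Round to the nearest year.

7 years

Daily generation = 13.9 kW × 4.80 h = 66.72 kWh
Annual generation = 66.72 × 365 = 24353 kWh
Annual savings = 24353 × €0.143 = €3,482.45
Payback = €23,100 / €3,482.45 = 6.63 years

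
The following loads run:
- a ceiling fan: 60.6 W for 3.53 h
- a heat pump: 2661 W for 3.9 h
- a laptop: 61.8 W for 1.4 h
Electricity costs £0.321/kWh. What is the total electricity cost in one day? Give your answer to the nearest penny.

ceiling fan: 60.6 W × 3.53 h = 214 Wh = 0.2139 kWh
heat pump: 2661 W × 3.9 h = 10,378 Wh = 10.38 kWh
laptop: 61.8 W × 1.4 h = 87 Wh = 0.08652 kWh
Total energy = 0.2139 + 10.38 + 0.08652 = 10.68 kWh
Cost = 10.68 kWh × £0.321 = £3.43

£3.43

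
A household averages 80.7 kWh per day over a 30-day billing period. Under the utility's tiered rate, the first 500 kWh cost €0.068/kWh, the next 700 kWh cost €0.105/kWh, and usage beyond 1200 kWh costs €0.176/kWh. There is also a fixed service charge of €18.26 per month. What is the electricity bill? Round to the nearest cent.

€340.66

Usage = 80.7 kWh/day × 30 days = 2421 kWh
First 500 kWh × €0.068 = €34.00
Next 700 kWh × €0.105 = €73.50
Remaining 1221 kWh × €0.176 = €214.90
Energy charge = €322.40; + service €18.26 = €340.66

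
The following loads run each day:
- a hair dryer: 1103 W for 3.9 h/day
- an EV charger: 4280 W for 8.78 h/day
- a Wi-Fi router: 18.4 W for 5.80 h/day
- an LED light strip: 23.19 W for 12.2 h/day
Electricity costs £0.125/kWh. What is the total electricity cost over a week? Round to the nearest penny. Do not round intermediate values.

£36.99

hair dryer: 1103 W × 3.9 h × 7 d = 30,112 Wh = 30.11 kWh
EV charger: 4280 W × 8.78 h × 7 d = 263,049 Wh = 263 kWh
Wi-Fi router: 18.4 W × 5.80 h × 7 d = 747 Wh = 0.747 kWh
LED light strip: 23.19 W × 12.2 h × 7 d = 1,980 Wh = 1.98 kWh
Total energy = 30.11 + 263 + 0.747 + 1.98 = 295.9 kWh
Cost = 295.9 kWh × £0.125 = £36.99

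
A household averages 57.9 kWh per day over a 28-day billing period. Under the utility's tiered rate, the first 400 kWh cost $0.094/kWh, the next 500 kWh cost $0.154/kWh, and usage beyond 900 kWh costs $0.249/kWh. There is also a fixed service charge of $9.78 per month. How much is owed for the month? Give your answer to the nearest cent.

$303.96

Usage = 57.9 kWh/day × 28 days = 1621.2 kWh
First 400 kWh × $0.094 = $37.60
Next 500 kWh × $0.154 = $77.00
Remaining 721.2 kWh × $0.249 = $179.58
Energy charge = $294.18; + service $9.78 = $303.96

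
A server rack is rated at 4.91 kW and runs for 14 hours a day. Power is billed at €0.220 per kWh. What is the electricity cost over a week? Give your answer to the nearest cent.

€105.86

Energy = 4910 W × 14 h/day × 7 days = 481,180 Wh = 481.2 kWh
Cost = 481.2 kWh × €0.220/kWh = €105.86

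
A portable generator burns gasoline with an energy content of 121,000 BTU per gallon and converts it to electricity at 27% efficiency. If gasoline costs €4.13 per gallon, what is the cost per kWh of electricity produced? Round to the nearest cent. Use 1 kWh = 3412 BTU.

€0.43

Electrical output per gallon = 121,000 BTU × 0.27 / 3412 BTU/kWh = 9.575 kWh
Cost per kWh = €4.13 / 9.575 kWh = €0.431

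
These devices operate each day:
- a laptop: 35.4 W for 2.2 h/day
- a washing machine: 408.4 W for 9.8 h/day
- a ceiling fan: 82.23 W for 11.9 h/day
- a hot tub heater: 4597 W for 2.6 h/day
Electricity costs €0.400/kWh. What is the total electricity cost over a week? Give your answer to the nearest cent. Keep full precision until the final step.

laptop: 35.4 W × 2.2 h × 7 d = 545 Wh = 0.5452 kWh
washing machine: 408.4 W × 9.8 h × 7 d = 28,016 Wh = 28.02 kWh
ceiling fan: 82.23 W × 11.9 h × 7 d = 6,850 Wh = 6.85 kWh
hot tub heater: 4597 W × 2.6 h × 7 d = 83,665 Wh = 83.67 kWh
Total energy = 0.5452 + 28.02 + 6.85 + 83.67 = 119.1 kWh
Cost = 119.1 kWh × €0.400 = €47.63

€47.63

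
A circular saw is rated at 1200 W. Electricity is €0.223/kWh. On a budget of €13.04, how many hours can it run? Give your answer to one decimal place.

Energy budget = €13.04 / €0.223 per kWh = 58.48 kWh = 58,475 Wh
Runtime = 58,475 Wh / 1200 W = 48.73 h

48.7 h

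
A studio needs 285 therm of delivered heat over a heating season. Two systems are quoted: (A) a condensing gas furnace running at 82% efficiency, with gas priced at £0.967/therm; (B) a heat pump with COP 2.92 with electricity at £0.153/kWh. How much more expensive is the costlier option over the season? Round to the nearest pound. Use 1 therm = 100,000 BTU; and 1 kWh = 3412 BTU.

£102

Heat load = 285 therm × 100,000 = 28,500,000 BTU
Gas: input = 28,500,000 / 0.82 = 34,756,098 BTU = 347.6 therm → 347.6 × £0.967 = £336.09
Heat pump: 28,500,000 BTU / 3412 = 8,353 kWh heat; / 2.92 = 2,861 kWh in → × £0.153 = £437.67
Difference = |£336.09 − £437.67| = £101.58 ≈ £102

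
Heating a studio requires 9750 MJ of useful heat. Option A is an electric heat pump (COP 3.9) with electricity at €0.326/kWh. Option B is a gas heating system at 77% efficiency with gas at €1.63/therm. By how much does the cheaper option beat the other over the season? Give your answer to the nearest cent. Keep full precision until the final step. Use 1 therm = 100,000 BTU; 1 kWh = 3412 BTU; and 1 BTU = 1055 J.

€30.77

Heat load = 9750 MJ = 9,750,000,000 J / 1055 = 9,241,706 BTU
Gas: input = 9,241,706 / 0.77 = 12,002,216 BTU = 120 therm → 120 × €1.63 = €195.64
Heat pump: 9,241,706 BTU / 3412 = 2,709 kWh heat; / 3.9 = 694.5 kWh in → × €0.326 = €226.41
Difference = |€195.64 − €226.41| = €30.77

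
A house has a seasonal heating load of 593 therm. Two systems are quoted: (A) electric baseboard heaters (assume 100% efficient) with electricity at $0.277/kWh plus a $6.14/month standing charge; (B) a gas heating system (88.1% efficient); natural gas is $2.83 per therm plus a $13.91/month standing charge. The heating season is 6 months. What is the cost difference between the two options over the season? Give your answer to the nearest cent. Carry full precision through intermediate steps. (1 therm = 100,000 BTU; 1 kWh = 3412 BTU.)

Heat load = 593 therm × 100,000 = 59,300,000 BTU
Gas: input = 59,300,000 / 0.881 = 67,309,875 BTU = 673.1 therm → 673.1 × $2.83 = $1,904.87; + 6 × $13.91 standing = $1,988.33
Electric: 59,300,000 BTU / 3412 = 17,380 kWh → × $0.277 = $4,814.21; + 6 × $6.14 standing = $4,851.05
Difference = |$1,988.33 − $4,851.05| = $2,862.73

$2862.73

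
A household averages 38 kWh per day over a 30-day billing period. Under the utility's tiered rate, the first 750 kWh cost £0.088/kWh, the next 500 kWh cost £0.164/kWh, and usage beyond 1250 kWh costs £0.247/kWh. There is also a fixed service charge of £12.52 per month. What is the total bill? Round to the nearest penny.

Usage = 38 kWh/day × 30 days = 1140 kWh
First 750 kWh × £0.088 = £66.00
Next 390 kWh × £0.164 = £63.96
Remaining tier: 0 kWh (not reached)
Energy charge = £129.96; + service £12.52 = £142.48

£142.48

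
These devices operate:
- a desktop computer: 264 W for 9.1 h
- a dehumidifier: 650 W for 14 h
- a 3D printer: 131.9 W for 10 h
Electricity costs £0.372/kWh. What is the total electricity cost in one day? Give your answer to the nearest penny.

£4.77

desktop computer: 264 W × 9.1 h = 2,402 Wh = 2.402 kWh
dehumidifier: 650 W × 14 h = 9,100 Wh = 9.1 kWh
3D printer: 131.9 W × 10 h = 1,319 Wh = 1.319 kWh
Total energy = 2.402 + 9.1 + 1.319 = 12.82 kWh
Cost = 12.82 kWh × £0.372 = £4.77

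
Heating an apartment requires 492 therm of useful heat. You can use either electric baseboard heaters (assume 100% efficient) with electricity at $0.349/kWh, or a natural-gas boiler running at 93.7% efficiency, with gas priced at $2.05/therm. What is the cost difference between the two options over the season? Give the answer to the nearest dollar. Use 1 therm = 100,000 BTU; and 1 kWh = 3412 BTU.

$3956

Heat load = 492 therm × 100,000 = 49,200,000 BTU
Gas: input = 49,200,000 / 0.937 = 52,508,004 BTU = 525.1 therm → 525.1 × $2.05 = $1,076.41
Electric: 49,200,000 BTU / 3412 = 14,420 kWh → × $0.349 = $5,032.47
Difference = |$1,076.41 − $5,032.47| = $3,956.06 ≈ $3956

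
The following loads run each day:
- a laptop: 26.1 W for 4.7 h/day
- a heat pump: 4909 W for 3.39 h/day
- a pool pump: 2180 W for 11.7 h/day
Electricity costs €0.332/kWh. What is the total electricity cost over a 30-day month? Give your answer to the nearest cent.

laptop: 26.1 W × 4.7 h × 30 d = 3,680 Wh = 3.68 kWh
heat pump: 4909 W × 3.39 h × 30 d = 499,245 Wh = 499.2 kWh
pool pump: 2180 W × 11.7 h × 30 d = 765,180 Wh = 765.2 kWh
Total energy = 3.68 + 499.2 + 765.2 = 1,268 kWh
Cost = 1,268 kWh × €0.332 = €421.01

€421.01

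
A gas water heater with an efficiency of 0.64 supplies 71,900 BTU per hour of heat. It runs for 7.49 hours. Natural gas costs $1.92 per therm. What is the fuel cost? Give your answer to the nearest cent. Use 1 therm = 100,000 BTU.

Heat delivered = 71,900 BTU/h × 7.49 h = 538,531 BTU
Gas input = 538,531 / 0.64 = 841,455 BTU
= 841,455 / 100,000 = 8.415 therm
Cost = 8.415 × $1.92/therm = $16.16

$16.16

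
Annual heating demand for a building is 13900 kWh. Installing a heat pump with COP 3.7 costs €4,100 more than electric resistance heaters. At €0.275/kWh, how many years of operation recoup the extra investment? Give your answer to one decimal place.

1.5 years

Resistance: 13900 kWh × €0.275 = €3,822.50/yr
Heat pump: 13900 / 3.7 = 3757 kWh in → × €0.275 = €1,033.11/yr
Annual savings = €2,789.39
Payback = €4,100 / €2,789.39 = 1.47 years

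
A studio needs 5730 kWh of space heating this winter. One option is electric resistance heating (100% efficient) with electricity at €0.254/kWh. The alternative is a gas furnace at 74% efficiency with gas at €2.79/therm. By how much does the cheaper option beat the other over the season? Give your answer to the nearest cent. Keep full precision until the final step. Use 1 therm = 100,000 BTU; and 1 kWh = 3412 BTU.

Heat load = 5730 kWh × 3412 = 19,550,760 BTU
Gas: input = 19,550,760 / 0.74 = 26,419,946 BTU = 264.2 therm → 264.2 × €2.79 = €737.12
Electric: 19,550,760 BTU / 3412 = 5,730 kWh → × €0.254 = €1,455.42
Difference = |€737.12 − €1,455.42| = €718.30

€718.30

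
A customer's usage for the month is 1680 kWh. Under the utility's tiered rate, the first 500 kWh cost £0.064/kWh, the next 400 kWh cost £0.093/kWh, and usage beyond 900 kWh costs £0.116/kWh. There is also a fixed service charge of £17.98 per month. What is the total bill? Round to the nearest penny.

£177.66

First 500 kWh × £0.064 = £32.00
Next 400 kWh × £0.093 = £37.20
Remaining 780 kWh × £0.116 = £90.48
Energy charge = £159.68; + service £17.98 = £177.66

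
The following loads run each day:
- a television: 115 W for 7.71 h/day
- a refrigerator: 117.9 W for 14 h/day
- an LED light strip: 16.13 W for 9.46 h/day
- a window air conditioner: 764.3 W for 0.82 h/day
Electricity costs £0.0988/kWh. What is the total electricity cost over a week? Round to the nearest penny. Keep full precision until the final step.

£2.29

television: 115 W × 7.71 h × 7 d = 6,207 Wh = 6.207 kWh
refrigerator: 117.9 W × 14 h × 7 d = 11,554 Wh = 11.55 kWh
LED light strip: 16.13 W × 9.46 h × 7 d = 1,068 Wh = 1.068 kWh
window air conditioner: 764.3 W × 0.82 h × 7 d = 4,387 Wh = 4.387 kWh
Total energy = 6.207 + 11.55 + 1.068 + 4.387 = 23.22 kWh
Cost = 23.22 kWh × £0.0988 = £2.29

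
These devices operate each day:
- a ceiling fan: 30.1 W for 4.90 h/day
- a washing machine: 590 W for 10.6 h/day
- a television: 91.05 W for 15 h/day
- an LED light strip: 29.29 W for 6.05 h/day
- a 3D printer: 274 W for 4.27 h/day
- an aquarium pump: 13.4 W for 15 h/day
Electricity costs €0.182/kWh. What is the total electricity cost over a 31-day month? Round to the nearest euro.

€53

ceiling fan: 30.1 W × 4.90 h × 31 d = 4,572 Wh = 4.572 kWh
washing machine: 590 W × 10.6 h × 31 d = 193,874 Wh = 193.9 kWh
television: 91.05 W × 15 h × 31 d = 42,338 Wh = 42.34 kWh
LED light strip: 29.29 W × 6.05 h × 31 d = 5,493 Wh = 5.493 kWh
3D printer: 274 W × 4.27 h × 31 d = 36,269 Wh = 36.27 kWh
aquarium pump: 13.4 W × 15 h × 31 d = 6,231 Wh = 6.231 kWh
Total energy = 4.572 + 193.9 + 42.34 + 5.493 + 36.27 + 6.231 = 288.8 kWh
Cost = 288.8 kWh × €0.182 = €52.56 ≈ €53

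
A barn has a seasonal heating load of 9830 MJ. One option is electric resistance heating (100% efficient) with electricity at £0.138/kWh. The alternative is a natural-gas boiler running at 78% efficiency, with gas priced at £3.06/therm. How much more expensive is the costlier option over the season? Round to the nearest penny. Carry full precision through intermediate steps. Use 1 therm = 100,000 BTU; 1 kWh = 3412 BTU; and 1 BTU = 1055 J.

Heat load = 9830 MJ = 9,830,000,000 J / 1055 = 9,317,536 BTU
Gas: input = 9,317,536 / 0.78 = 11,945,558 BTU = 119.5 therm → 119.5 × £3.06 = £365.53
Electric: 9,317,536 BTU / 3412 = 2,731 kWh → × £0.138 = £376.85
Difference = |£365.53 − £376.85| = £11.32

£11.32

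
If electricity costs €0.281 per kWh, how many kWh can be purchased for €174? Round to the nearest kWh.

619 kWh

€174 / €0.281 per kWh = 619.2 kWh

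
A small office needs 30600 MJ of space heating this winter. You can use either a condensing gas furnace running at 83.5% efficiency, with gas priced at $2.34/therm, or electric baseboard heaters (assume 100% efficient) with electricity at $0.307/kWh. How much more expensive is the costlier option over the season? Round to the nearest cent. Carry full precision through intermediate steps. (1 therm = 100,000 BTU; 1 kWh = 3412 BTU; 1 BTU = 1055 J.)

$1796.92

Heat load = 30600 MJ = 30,600,000,000 J / 1055 = 29,004,739 BTU
Gas: input = 29,004,739 / 0.835 = 34,736,215 BTU = 347.4 therm → 347.4 × $2.34 = $812.83
Electric: 29,004,739 BTU / 3412 = 8,501 kWh → × $0.307 = $2,609.75
Difference = |$812.83 − $2,609.75| = $1,796.92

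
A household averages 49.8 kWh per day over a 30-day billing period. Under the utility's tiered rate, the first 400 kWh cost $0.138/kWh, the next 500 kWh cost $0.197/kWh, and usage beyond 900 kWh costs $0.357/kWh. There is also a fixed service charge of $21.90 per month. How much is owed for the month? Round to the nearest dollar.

$388

Usage = 49.8 kWh/day × 30 days = 1494 kWh
First 400 kWh × $0.138 = $55.20
Next 500 kWh × $0.197 = $98.50
Remaining 594 kWh × $0.357 = $212.06
Energy charge = $365.76; + service $21.90 = $387.66 ≈ $388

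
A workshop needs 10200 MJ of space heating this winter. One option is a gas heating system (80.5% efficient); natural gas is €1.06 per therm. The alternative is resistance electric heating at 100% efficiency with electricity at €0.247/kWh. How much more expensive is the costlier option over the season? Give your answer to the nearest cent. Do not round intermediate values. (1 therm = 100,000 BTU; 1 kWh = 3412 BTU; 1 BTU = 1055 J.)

Heat load = 10200 MJ = 10,200,000,000 J / 1055 = 9,668,246 BTU
Gas: input = 9,668,246 / 0.805 = 12,010,244 BTU = 120.1 therm → 120.1 × €1.06 = €127.31
Electric: 9,668,246 BTU / 3412 = 2,834 kWh → × €0.247 = €699.90
Difference = |€127.31 − €699.90| = €572.59

€572.59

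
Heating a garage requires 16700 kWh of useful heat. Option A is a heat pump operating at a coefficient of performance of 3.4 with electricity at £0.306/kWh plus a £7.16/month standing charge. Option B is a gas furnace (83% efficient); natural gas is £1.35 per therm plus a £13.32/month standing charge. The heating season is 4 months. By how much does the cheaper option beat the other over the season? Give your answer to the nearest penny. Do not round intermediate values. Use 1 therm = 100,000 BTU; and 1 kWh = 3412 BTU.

£551.57

Heat load = 16700 kWh × 3412 = 56,980,400 BTU
Gas: input = 56,980,400 / 0.83 = 68,651,084 BTU = 686.5 therm → 686.5 × £1.35 = £926.79; + 4 × £13.32 standing = £980.07
Heat pump: 56,980,400 BTU / 3412 = 16,700 kWh heat; / 3.4 = 4,912 kWh in → × £0.306 = £1,503.00; + 4 × £7.16 standing = £1,531.64
Difference = |£980.07 − £1,531.64| = £551.57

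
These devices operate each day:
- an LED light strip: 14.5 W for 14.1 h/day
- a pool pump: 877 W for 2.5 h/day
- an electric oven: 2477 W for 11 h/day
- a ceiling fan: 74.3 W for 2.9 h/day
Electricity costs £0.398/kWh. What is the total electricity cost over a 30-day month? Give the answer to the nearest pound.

£357

LED light strip: 14.5 W × 14.1 h × 30 d = 6,134 Wh = 6.133 kWh
pool pump: 877 W × 2.5 h × 30 d = 65,775 Wh = 65.78 kWh
electric oven: 2477 W × 11 h × 30 d = 817,410 Wh = 817.4 kWh
ceiling fan: 74.3 W × 2.9 h × 30 d = 6,464 Wh = 6.464 kWh
Total energy = 6.133 + 65.78 + 817.4 + 6.464 = 895.8 kWh
Cost = 895.8 kWh × £0.398 = £356.52 ≈ £357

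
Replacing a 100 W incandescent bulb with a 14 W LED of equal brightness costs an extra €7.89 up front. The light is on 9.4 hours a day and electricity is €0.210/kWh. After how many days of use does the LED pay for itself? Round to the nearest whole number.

46 days

Power saved = 100 − 14 = 86 W
Daily energy saved = 86 W × 9.4 h = 808.4 Wh = 0.8084 kWh
Daily savings = 0.8084 × €0.210 = €0.1698
Payback = €7.89 / €0.1698 per day = 46.48 days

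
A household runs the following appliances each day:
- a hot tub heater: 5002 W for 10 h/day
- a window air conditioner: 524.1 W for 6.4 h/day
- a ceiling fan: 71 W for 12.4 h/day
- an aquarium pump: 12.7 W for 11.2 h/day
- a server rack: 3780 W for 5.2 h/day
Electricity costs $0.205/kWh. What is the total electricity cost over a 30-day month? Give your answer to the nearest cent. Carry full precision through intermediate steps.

$455.43

hot tub heater: 5002 W × 10 h × 30 d = 1,500,600 Wh = 1,501 kWh
window air conditioner: 524.1 W × 6.4 h × 30 d = 100,627 Wh = 100.6 kWh
ceiling fan: 71 W × 12.4 h × 30 d = 26,412 Wh = 26.41 kWh
aquarium pump: 12.7 W × 11.2 h × 30 d = 4,267 Wh = 4.267 kWh
server rack: 3780 W × 5.2 h × 30 d = 589,680 Wh = 589.7 kWh
Total energy = 1,501 + 100.6 + 26.41 + 4.267 + 589.7 = 2,222 kWh
Cost = 2,222 kWh × $0.205 = $455.43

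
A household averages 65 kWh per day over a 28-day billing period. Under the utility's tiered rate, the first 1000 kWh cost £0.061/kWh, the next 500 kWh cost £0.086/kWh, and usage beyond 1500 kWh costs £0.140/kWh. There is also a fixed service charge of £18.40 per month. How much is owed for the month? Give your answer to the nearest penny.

£167.20

Usage = 65 kWh/day × 28 days = 1820 kWh
First 1000 kWh × £0.061 = £61.00
Next 500 kWh × £0.086 = £43.00
Remaining 320 kWh × £0.140 = £44.80
Energy charge = £148.80; + service £18.40 = £167.20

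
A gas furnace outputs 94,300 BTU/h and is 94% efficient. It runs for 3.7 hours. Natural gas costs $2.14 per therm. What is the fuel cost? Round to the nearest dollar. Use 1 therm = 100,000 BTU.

$8

Heat delivered = 94,300 BTU/h × 3.7 h = 348,910 BTU
Gas input = 348,910 / 0.94 = 371,181 BTU
= 371,181 / 100,000 = 3.712 therm
Cost = 3.712 × $2.14/therm = $7.94 ≈ $8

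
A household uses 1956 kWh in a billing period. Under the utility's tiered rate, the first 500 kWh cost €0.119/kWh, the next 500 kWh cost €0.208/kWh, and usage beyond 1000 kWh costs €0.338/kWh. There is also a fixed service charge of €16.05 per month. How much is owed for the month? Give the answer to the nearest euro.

First 500 kWh × €0.119 = €59.50
Next 500 kWh × €0.208 = €104.00
Remaining 956 kWh × €0.338 = €323.13
Energy charge = €486.63; + service €16.05 = €502.68 ≈ €503

€503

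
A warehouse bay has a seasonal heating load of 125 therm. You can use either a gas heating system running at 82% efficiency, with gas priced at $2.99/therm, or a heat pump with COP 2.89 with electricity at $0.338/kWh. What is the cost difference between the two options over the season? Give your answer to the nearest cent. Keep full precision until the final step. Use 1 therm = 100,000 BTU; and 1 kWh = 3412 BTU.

$27.32

Heat load = 125 therm × 100,000 = 12,500,000 BTU
Gas: input = 12,500,000 / 0.82 = 15,243,902 BTU = 152.4 therm → 152.4 × $2.99 = $455.79
Heat pump: 12,500,000 BTU / 3412 = 3,664 kWh heat; / 2.89 = 1,268 kWh in → × $0.338 = $428.47
Difference = |$455.79 − $428.47| = $27.32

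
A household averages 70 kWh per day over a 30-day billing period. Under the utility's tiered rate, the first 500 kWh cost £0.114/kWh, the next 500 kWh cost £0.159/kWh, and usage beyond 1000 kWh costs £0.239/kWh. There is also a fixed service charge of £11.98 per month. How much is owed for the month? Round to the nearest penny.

£411.38

Usage = 70 kWh/day × 30 days = 2100 kWh
First 500 kWh × £0.114 = £57.00
Next 500 kWh × £0.159 = £79.50
Remaining 1100 kWh × £0.239 = £262.90
Energy charge = £399.40; + service £11.98 = £411.38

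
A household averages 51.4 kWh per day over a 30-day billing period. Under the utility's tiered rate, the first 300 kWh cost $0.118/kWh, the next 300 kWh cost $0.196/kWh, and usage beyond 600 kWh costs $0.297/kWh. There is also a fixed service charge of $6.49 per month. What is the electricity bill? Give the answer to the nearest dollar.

Usage = 51.4 kWh/day × 30 days = 1542 kWh
First 300 kWh × $0.118 = $35.40
Next 300 kWh × $0.196 = $58.80
Remaining 942 kWh × $0.297 = $279.77
Energy charge = $373.97; + service $6.49 = $380.46 ≈ $380

$380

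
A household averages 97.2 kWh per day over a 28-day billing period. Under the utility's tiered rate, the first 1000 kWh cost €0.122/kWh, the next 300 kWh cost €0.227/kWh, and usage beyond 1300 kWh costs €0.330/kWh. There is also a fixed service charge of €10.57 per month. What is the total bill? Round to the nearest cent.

€669.80

Usage = 97.2 kWh/day × 28 days = 2721.6 kWh
First 1000 kWh × €0.122 = €122.00
Next 300 kWh × €0.227 = €68.10
Remaining 1421.6 kWh × €0.330 = €469.13
Energy charge = €659.23; + service €10.57 = €669.80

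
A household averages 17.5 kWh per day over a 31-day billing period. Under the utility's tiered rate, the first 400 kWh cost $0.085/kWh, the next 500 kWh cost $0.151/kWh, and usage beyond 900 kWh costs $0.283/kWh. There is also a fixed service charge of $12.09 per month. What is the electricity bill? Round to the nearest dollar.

Usage = 17.5 kWh/day × 31 days = 542.5 kWh
First 400 kWh × $0.085 = $34.00
Next 142.5 kWh × $0.151 = $21.52
Remaining tier: 0 kWh (not reached)
Energy charge = $55.52; + service $12.09 = $67.61 ≈ $68

$68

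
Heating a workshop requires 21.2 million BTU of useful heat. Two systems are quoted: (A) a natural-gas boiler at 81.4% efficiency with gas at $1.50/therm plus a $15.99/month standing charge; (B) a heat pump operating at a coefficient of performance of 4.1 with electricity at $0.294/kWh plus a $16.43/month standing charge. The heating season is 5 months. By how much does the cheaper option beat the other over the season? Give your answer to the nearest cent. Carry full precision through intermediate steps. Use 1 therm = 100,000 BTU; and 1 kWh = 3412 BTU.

$57.08

Heat load = 21.2 × 10⁶ BTU = 21,200,000 BTU
Gas: input = 21,200,000 / 0.814 = 26,044,226 BTU = 260.4 therm → 260.4 × $1.50 = $390.66; + 5 × $15.99 standing = $470.61
Heat pump: 21,200,000 BTU / 3412 = 6,213 kWh heat; / 4.1 = 1,515 kWh in → × $0.294 = $445.54; + 5 × $16.43 standing = $527.69
Difference = |$470.61 − $527.69| = $57.08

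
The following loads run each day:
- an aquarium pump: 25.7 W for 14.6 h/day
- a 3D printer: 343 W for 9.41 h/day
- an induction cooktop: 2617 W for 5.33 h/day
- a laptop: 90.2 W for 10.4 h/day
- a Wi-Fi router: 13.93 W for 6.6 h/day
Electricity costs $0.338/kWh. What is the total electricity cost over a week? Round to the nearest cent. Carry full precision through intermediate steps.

$43.96

aquarium pump: 25.7 W × 14.6 h × 7 d = 2,627 Wh = 2.627 kWh
3D printer: 343 W × 9.41 h × 7 d = 22,593 Wh = 22.59 kWh
induction cooktop: 2617 W × 5.33 h × 7 d = 97,640 Wh = 97.64 kWh
laptop: 90.2 W × 10.4 h × 7 d = 6,567 Wh = 6.567 kWh
Wi-Fi router: 13.93 W × 6.6 h × 7 d = 644 Wh = 0.6436 kWh
Total energy = 2.627 + 22.59 + 97.64 + 6.567 + 0.6436 = 130.1 kWh
Cost = 130.1 kWh × $0.338 = $43.96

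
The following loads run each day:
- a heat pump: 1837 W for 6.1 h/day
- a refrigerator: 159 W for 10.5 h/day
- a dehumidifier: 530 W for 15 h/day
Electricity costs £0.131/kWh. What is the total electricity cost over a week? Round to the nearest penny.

£19.10

heat pump: 1837 W × 6.1 h × 7 d = 78,440 Wh = 78.44 kWh
refrigerator: 159 W × 10.5 h × 7 d = 11,686 Wh = 11.69 kWh
dehumidifier: 530 W × 15 h × 7 d = 55,650 Wh = 55.65 kWh
Total energy = 78.44 + 11.69 + 55.65 = 145.8 kWh
Cost = 145.8 kWh × £0.131 = £19.10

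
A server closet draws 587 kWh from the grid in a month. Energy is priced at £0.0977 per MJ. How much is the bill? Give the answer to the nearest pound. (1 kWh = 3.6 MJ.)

587 kWh × (3.6 MJ/kWh) = 2,113 MJ
Cost = 2,113 MJ × £0.0977/MJ = £206.46 ≈ £206

£206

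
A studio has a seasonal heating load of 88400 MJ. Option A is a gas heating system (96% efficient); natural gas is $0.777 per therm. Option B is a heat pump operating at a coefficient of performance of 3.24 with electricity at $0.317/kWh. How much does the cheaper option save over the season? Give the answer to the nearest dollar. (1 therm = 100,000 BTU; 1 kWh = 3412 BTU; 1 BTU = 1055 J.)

$1725

Heat load = 88400 MJ = 88,400,000,000 J / 1055 = 83,791,469 BTU
Gas: input = 83,791,469 / 0.96 = 87,282,780 BTU = 872.8 therm → 872.8 × $0.777 = $678.19
Heat pump: 83,791,469 BTU / 3412 = 24,560 kWh heat; / 3.24 = 7,580 kWh in → × $0.317 = $2,402.73
Difference = |$678.19 − $2,402.73| = $1,724.54 ≈ $1725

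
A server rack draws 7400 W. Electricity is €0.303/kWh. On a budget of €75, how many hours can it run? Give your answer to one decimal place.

Energy budget = €75 / €0.303 per kWh = 247.5 kWh = 247,525 Wh
Runtime = 247,525 Wh / 7400 W = 33.45 h

33.4 h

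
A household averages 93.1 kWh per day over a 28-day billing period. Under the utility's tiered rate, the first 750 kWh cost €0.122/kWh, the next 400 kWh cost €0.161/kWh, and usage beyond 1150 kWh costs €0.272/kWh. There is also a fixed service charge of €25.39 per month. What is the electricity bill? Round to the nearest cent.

€577.54

Usage = 93.1 kWh/day × 28 days = 2606.8 kWh
First 750 kWh × €0.122 = €91.50
Next 400 kWh × €0.161 = €64.40
Remaining 1456.8 kWh × €0.272 = €396.25
Energy charge = €552.15; + service €25.39 = €577.54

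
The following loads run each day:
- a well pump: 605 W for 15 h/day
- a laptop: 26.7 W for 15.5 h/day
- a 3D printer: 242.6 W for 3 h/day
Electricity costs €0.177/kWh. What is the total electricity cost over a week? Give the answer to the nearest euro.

€13

well pump: 605 W × 15 h × 7 d = 63,525 Wh = 63.52 kWh
laptop: 26.7 W × 15.5 h × 7 d = 2,897 Wh = 2.897 kWh
3D printer: 242.6 W × 3 h × 7 d = 5,095 Wh = 5.095 kWh
Total energy = 63.52 + 2.897 + 5.095 = 71.52 kWh
Cost = 71.52 kWh × €0.177 = €12.66 ≈ €13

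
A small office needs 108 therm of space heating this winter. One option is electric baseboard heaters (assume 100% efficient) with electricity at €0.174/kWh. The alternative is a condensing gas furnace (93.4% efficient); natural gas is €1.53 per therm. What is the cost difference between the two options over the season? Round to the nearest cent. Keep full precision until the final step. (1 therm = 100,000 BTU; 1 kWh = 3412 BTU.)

Heat load = 108 therm × 100,000 = 10,800,000 BTU
Gas: input = 10,800,000 / 0.934 = 11,563,169 BTU = 115.6 therm → 115.6 × €1.53 = €176.92
Electric: 10,800,000 BTU / 3412 = 3,165 kWh → × €0.174 = €550.76
Difference = |€176.92 − €550.76| = €373.85

€373.85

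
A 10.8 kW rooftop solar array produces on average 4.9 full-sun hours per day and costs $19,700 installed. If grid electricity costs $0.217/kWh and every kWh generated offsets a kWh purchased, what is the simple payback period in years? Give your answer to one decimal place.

Daily generation = 10.8 kW × 4.9 h = 52.92 kWh
Annual generation = 52.92 × 365 = 19316 kWh
Annual savings = 19316 × $0.217 = $4,191.53
Payback = $19,700 / $4,191.53 = 4.7 years

4.7 years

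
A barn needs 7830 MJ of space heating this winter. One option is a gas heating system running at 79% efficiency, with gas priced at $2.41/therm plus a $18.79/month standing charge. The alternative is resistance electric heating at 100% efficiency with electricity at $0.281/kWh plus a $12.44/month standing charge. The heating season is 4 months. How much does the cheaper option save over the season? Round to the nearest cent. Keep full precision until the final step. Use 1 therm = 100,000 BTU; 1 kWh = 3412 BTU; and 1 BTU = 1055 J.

$359.42

Heat load = 7830 MJ = 7,830,000,000 J / 1055 = 7,421,801 BTU
Gas: input = 7,421,801 / 0.79 = 9,394,685 BTU = 93.95 therm → 93.95 × $2.41 = $226.41; + 4 × $18.79 standing = $301.57
Electric: 7,421,801 BTU / 3412 = 2,175 kWh → × $0.281 = $611.23; + 4 × $12.44 standing = $660.99
Difference = |$301.57 − $660.99| = $359.42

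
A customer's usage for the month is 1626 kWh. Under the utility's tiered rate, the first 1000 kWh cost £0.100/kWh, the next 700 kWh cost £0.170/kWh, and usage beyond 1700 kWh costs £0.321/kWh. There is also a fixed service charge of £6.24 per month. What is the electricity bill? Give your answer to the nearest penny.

£212.66

First 1000 kWh × £0.100 = £100.00
Next 626 kWh × £0.170 = £106.42
Remaining tier: 0 kWh (not reached)
Energy charge = £206.42; + service £6.24 = £212.66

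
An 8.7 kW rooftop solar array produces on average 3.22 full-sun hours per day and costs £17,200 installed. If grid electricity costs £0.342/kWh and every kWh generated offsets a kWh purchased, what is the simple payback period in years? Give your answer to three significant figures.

Daily generation = 8.7 kW × 3.22 h = 28.01 kWh
Annual generation = 28.01 × 365 = 10225 kWh
Annual savings = 10225 × £0.342 = £3,496.99
Payback = £17,200 / £3,496.99 = 4.92 years

4.92 years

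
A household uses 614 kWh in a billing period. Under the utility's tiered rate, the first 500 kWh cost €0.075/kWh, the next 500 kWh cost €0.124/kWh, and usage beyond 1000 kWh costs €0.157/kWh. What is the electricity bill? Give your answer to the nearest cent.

First 500 kWh × €0.075 = €37.50
Next 114 kWh × €0.124 = €14.14
Remaining tier: 0 kWh (not reached)
Total = €51.64

€51.64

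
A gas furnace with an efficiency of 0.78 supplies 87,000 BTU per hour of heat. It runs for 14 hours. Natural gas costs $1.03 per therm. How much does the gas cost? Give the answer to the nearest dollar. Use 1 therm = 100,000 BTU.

$16

Heat delivered = 87,000 BTU/h × 14 h = 1,218,000 BTU
Gas input = 1,218,000 / 0.78 = 1,561,538 BTU
= 1,561,538 / 100,000 = 15.62 therm
Cost = 15.62 × $1.03/therm = $16.08 ≈ $16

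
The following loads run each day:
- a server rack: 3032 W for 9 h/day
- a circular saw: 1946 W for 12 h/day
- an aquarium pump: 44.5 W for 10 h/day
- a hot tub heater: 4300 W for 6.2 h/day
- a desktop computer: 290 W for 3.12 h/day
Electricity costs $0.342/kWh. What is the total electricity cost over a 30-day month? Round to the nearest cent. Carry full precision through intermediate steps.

$806.95

server rack: 3032 W × 9 h × 30 d = 818,640 Wh = 818.6 kWh
circular saw: 1946 W × 12 h × 30 d = 700,560 Wh = 700.6 kWh
aquarium pump: 44.5 W × 10 h × 30 d = 13,350 Wh = 13.35 kWh
hot tub heater: 4300 W × 6.2 h × 30 d = 799,800 Wh = 799.8 kWh
desktop computer: 290 W × 3.12 h × 30 d = 27,144 Wh = 27.14 kWh
Total energy = 818.6 + 700.6 + 13.35 + 799.8 + 27.14 = 2,359 kWh
Cost = 2,359 kWh × $0.342 = $806.95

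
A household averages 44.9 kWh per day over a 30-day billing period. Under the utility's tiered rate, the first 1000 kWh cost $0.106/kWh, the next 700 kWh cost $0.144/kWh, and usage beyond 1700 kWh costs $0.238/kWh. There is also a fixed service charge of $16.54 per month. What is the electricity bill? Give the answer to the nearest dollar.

Usage = 44.9 kWh/day × 30 days = 1347 kWh
First 1000 kWh × $0.106 = $106.00
Next 347 kWh × $0.144 = $49.97
Remaining tier: 0 kWh (not reached)
Energy charge = $155.97; + service $16.54 = $172.51 ≈ $173

$173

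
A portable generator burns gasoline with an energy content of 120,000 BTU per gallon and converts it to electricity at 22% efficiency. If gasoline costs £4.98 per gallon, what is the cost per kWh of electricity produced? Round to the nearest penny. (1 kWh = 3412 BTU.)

Electrical output per gallon = 120,000 BTU × 0.22 / 3412 BTU/kWh = 7.737 kWh
Cost per kWh = £4.98 / 7.737 kWh = £0.644

£0.64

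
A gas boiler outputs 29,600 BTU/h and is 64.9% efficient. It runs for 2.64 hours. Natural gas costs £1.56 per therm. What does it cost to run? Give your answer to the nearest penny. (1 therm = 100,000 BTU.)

£1.88

Heat delivered = 29,600 BTU/h × 2.64 h = 78,144 BTU
Gas input = 78,144 / 0.649 = 120,407 BTU
= 120,407 / 100,000 = 1.204 therm
Cost = 1.204 × £1.56/therm = £1.88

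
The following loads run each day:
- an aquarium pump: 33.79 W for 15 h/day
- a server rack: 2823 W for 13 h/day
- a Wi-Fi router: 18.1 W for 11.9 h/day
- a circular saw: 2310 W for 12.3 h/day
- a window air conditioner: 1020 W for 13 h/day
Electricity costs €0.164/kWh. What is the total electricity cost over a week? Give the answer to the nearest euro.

aquarium pump: 33.79 W × 15 h × 7 d = 3,548 Wh = 3.548 kWh
server rack: 2823 W × 13 h × 7 d = 256,893 Wh = 256.9 kWh
Wi-Fi router: 18.1 W × 11.9 h × 7 d = 1,508 Wh = 1.508 kWh
circular saw: 2310 W × 12.3 h × 7 d = 198,891 Wh = 198.9 kWh
window air conditioner: 1020 W × 13 h × 7 d = 92,820 Wh = 92.82 kWh
Total energy = 3.548 + 256.9 + 1.508 + 198.9 + 92.82 = 553.7 kWh
Cost = 553.7 kWh × €0.164 = €90.80 ≈ €91

€91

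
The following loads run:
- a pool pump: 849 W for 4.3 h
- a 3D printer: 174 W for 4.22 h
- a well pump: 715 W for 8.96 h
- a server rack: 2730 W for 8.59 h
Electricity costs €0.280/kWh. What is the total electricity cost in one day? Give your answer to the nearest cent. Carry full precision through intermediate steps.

€9.59

pool pump: 849 W × 4.3 h = 3,651 Wh = 3.651 kWh
3D printer: 174 W × 4.22 h = 734 Wh = 0.7343 kWh
well pump: 715 W × 8.96 h = 6,406 Wh = 6.406 kWh
server rack: 2730 W × 8.59 h = 23,451 Wh = 23.45 kWh
Total energy = 3.651 + 0.7343 + 6.406 + 23.45 = 34.24 kWh
Cost = 34.24 kWh × €0.280 = €9.59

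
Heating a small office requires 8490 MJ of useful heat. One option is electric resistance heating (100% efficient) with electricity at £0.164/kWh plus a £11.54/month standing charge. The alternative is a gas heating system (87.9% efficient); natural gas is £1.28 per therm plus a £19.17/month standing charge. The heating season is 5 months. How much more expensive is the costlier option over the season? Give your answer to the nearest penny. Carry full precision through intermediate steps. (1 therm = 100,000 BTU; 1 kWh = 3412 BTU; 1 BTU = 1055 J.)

£231.47

Heat load = 8490 MJ = 8,490,000,000 J / 1055 = 8,047,393 BTU
Gas: input = 8,047,393 / 0.879 = 9,155,169 BTU = 91.55 therm → 91.55 × £1.28 = £117.19; + 5 × £19.17 standing = £213.04
Electric: 8,047,393 BTU / 3412 = 2,359 kWh → × £0.164 = £386.80; + 5 × £11.54 standing = £444.50
Difference = |£213.04 − £444.50| = £231.47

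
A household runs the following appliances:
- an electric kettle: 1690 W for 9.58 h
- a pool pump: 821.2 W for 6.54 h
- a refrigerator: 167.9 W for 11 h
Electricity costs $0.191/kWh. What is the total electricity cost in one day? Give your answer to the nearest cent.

electric kettle: 1690 W × 9.58 h = 16,190 Wh = 16.19 kWh
pool pump: 821.2 W × 6.54 h = 5,371 Wh = 5.371 kWh
refrigerator: 167.9 W × 11 h = 1,847 Wh = 1.847 kWh
Total energy = 16.19 + 5.371 + 1.847 = 23.41 kWh
Cost = 23.41 kWh × $0.191 = $4.47

$4.47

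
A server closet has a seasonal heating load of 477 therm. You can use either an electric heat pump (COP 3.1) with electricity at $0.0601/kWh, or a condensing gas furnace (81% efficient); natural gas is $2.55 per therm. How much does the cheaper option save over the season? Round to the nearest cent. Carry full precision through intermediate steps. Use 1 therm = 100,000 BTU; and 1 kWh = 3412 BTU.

$1230.63

Heat load = 477 therm × 100,000 = 47,700,000 BTU
Gas: input = 47,700,000 / 0.81 = 58,888,889 BTU = 588.9 therm → 588.9 × $2.55 = $1,501.67
Heat pump: 47,700,000 BTU / 3412 = 13,980 kWh heat; / 3.1 = 4,510 kWh in → × $0.0601 = $271.03
Difference = |$1,501.67 − $271.03| = $1,230.63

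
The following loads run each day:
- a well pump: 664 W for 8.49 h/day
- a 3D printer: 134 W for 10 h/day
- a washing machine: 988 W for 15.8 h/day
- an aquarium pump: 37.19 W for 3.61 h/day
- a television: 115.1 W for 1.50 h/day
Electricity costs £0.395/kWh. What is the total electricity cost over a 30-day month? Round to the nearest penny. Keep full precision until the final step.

£271.30

well pump: 664 W × 8.49 h × 30 d = 169,121 Wh = 169.1 kWh
3D printer: 134 W × 10 h × 30 d = 40,200 Wh = 40.2 kWh
washing machine: 988 W × 15.8 h × 30 d = 468,312 Wh = 468.3 kWh
aquarium pump: 37.19 W × 3.61 h × 30 d = 4,028 Wh = 4.028 kWh
television: 115.1 W × 1.50 h × 30 d = 5,179 Wh = 5.179 kWh
Total energy = 169.1 + 40.2 + 468.3 + 4.028 + 5.179 = 686.8 kWh
Cost = 686.8 kWh × £0.395 = £271.30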